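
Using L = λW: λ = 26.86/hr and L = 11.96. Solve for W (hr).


W = L/λ = 11.96/26.86 = 0.4453 hr

Final: 0.4453 hr


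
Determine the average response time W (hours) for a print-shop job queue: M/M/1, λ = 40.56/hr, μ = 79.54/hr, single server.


W = 1/(μ−λ) = 1/(79.54 − 40.56) = 1/38.98 = 0.02565 hr

Final: 0.02565 hr


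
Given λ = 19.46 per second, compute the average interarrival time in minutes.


Mean interarrival time = 1/λ = 1/19.46 second = 0.05139 second
In minutes: 0.05139 × 0.0166667 = 0.0008565 min

Final: 0.0008565 min


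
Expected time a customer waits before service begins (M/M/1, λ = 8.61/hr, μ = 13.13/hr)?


ρ = 8.61/13.13 = 0.6558
Wq = ρ/(μ−λ) = 0.6558/(13.13 − 8.61) = 0.6558/4.52 = 0.1451 hr

Final: 0.1451 hr


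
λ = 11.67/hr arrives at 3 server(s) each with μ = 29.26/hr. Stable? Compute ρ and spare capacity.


Total capacity cμ = 3·29.26 = 87.78/hr
ρ = λ/(cμ) = 11.67/87.78 = 0.1329
Stable ⇔ ρ < 1: YES
Spare capacity = cμ − λ = 87.78 − 11.67 = 76.11/hr

Final: ρ = 0.1329; stable; margin = 76.11/hr


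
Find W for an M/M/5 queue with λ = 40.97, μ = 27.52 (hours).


a = 1.4887; ρ = 0.2977; P₀ = 0.225313
Lq = P₀·a^c·ρ/(c!(1−ρ)²) = 0.008290
Wq = Lq/λ = 0.008290/40.97 = 0.0002023 hr
W = Wq + 1/μ = 0.0002023 + 0.03634 = 0.03654 hr

Final: 0.03654 hr


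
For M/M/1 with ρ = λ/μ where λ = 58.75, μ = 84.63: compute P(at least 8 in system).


ρ = 58.75/84.63 = 0.6942
P(N ≥ n) = ρ^n = 0.6942^8 = 0.053935

Final: 0.053935


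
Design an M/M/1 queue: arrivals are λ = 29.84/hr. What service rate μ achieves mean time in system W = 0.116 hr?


W = 1/(μ−λ) ⇒ μ − λ = 1/W = 1/0.116 = 8.6207
μ = λ + 1/W = 29.84 + 8.6207 = 38.4607 per hr

Final: 38.4607 /hr


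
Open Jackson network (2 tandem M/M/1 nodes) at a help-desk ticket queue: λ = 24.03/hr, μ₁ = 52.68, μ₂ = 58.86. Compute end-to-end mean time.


Each node sees arrival rate λ = 24.03/hr (tandem ⇒ throughput preserved).
W₁ = 1/(μ₁−λ) = 1/(52.68−24.03) = 0.03490 hr
W₂ = 1/(μ₂−λ) = 1/(58.86−24.03) = 0.02871 hr
W_total = W₁ + W₂ = 0.03490 + 0.02871 = 0.06361 hr

Final: 0.06361 hr


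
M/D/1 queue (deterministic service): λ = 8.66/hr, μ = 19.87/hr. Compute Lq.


ρ = 8.66/19.87 = 0.4358
M/D/1: Lq = ρ²/(2(1−ρ)) = 0.1900/(2·0.5642) = 0.16835

Final: 0.16835


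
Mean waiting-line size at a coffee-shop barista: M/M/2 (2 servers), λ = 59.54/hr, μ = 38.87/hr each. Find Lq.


a = λ/μ = 1.5318; ρ = a/2 = 0.7659
P₀ = 0.132576
Lq = P₀·a^c·ρ / (c!·(1−ρ)²) = 0.132576·2.34633·0.7659/(2·0.05481)
= 2.17337

Final: 2.17337


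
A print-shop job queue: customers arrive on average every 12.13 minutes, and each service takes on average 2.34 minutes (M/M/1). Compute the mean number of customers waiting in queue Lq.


λ = 60/12.13 = 4.9464 /hr
μ = 60/2.34 = 25.6410 /hr
ρ = λ/μ = 4.9464/25.6410 = 0.1929
Lq = ρ²/(1−ρ) = 0.03721/0.8071 = 0.04611

Final: 0.04611


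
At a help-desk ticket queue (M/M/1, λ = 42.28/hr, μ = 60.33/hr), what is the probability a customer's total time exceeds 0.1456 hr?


W ~ Exponential(μ−λ) for M/M/1.
μ − λ = 60.33 − 42.28 = 18.0500
P(W > t) = e^{−(μ−λ)t} = e^{−2.6281} = 0.072217

Final: 0.072217


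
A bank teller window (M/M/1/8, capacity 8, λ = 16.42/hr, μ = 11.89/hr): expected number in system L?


ρ = 16.42/11.89 = 1.3810
L = ρ[1 − (K+1)ρ^K + Kρ^(K+1)] / [(1−ρ)(1−ρ^(K+1))]
Numerator: 1.3810·(1 − 9·13.229103 + 8·18.269291) = 38.795393
Denominator: (-0.3810)·(-17.269291) = 6.579469
L = 38.795393/6.579469 = 5.8964

Final: 5.8964


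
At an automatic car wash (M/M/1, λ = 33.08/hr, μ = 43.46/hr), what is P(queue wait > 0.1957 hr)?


ρ = 33.08/43.46 = 0.7612
P(Wq > t) = ρ·e^{−(μ−λ)t} = 0.7612·e^{−2.0314}
= 0.7612·0.131156 = 0.099831

Final: 0.099831


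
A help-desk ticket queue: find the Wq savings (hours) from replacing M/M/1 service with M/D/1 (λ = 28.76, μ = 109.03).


ρ = 28.76/109.03 = 0.2638
Wq(M/M/1) = ρ/(μ−λ) = 0.2638/80.27 = 0.003286 hr
Wq(M/D/1) = ρ/(2(μ−λ)) = 0.001643 hr
Savings = 0.003286 − 0.001643 = 0.001643 hr

Final: 0.001643 hr


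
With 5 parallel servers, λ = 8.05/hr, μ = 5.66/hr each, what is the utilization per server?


ρ = λ/(cμ) = 8.05/(5·5.66) = 8.05/28.30 = 0.2845

Final: 0.2845


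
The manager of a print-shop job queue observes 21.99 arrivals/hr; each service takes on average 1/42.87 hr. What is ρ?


ρ = λ/μ = 21.99/42.87 = 0.5129

Final: 0.5129


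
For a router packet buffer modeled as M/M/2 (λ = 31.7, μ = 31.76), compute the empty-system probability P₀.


a = λ/μ = 31.7/31.76 = 0.9981; ρ = a/c = 0.4991
Σ_{k=0}^{1} a^k/k! (terms k=0..1) = 1.00000 + 0.99811 = 1.99811
Tail: a^2/(2!(1−ρ)) = 0.99623/(2·0.5009) = 0.99435
P₀ = 1/(1.99811 + 0.99435) = 1/2.99246 = 0.334173

Final: 0.334173


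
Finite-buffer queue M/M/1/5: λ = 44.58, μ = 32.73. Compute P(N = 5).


ρ = λ/μ = 44.58/32.73 = 1.3621
P_K = (1−ρ)ρ^K/(1−ρ^(K+1)) = (-0.3621·4.687813)/(1 − 6.385051)
= -1.697238/-5.385051 = 0.315176

Final: 0.315176


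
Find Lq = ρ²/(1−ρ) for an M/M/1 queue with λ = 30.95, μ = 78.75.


ρ = 30.95/78.75 = 0.3930
Lq = ρ²/(1−ρ) = 0.1545/0.6070 = 0.2545

Final: 0.2545


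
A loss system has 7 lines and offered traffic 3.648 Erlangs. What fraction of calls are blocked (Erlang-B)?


B(c,a) = (a^c/c!) / Σ_{k=0}^{c} a^k/k!
a^7/7! = 1.705899
Σ terms (k=0..7): 1.00000 + 3.64800 + 6.65395 + 8.09121 + 7.37918 + 5.38385 + 3.27338 + 1.70590 = 37.135466
B = 1.705899/37.135466 = 0.045937

Final: 0.045937


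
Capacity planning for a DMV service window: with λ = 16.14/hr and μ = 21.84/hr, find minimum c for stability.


Stability requires cμ > λ ⇔ c > λ/μ.
λ/μ = 16.14/21.84 = 0.7390
Minimum integer c = ⌊0.7390⌋ + 1 = 1
Check: 1·21.84 = 21.84 > 16.14, while 0·21.84 = 0.00 ≤ 16.14

Final: 1 servers


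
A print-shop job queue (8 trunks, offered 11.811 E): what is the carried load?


B(8,11.811) = 0.415445 (Erlang-B)
Carried load = a(1 − B) = 11.811·(1 − 0.415445) = 11.811·0.584555 = 6.9042 E

Final: 6.9042 Erlangs


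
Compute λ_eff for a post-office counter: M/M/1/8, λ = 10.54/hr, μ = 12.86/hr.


ρ = 0.8196; P_K = (1−ρ)ρ^8/(1−ρ^9) = 0.044089
λ_eff = λ(1 − P_K) = 10.54·(1 − 0.044089) = 10.54·0.955911 = 10.0753 /hr

Final: 10.0753 /hr


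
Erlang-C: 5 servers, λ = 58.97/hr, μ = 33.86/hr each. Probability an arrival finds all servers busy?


a = λ/μ = 1.7416; ρ = a/5 = 0.3483
P₀ = 0.174619 (from M/M/c formula)
C(c,a) = [a^c/(c!(1−ρ))]·P₀ = [16.02215/(120·0.6517)]·0.174619
= 0.20488·0.174619 = 0.035776

Final: 0.035776


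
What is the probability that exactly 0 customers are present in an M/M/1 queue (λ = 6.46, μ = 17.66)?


ρ = 6.46/17.66 = 0.3658
P_n = (1−ρ)·ρ^n = (1 − 0.3658)·0.3658^0 = 0.6342·1.000000 = 0.634202

Final: 0.634202


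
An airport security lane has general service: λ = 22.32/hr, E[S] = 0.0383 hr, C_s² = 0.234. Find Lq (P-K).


ρ = λ·E[S] = 22.32·0.0383 = 0.8549
Lq = ρ²(1+C_s²)/(2(1−ρ)) = 0.7308·(1+0.234)/(2·0.1451)
= 0.7308·1.2340/0.2903 = 3.10650

Final: 3.10650


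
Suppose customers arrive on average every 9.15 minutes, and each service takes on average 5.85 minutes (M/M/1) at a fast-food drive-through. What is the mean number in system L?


λ = 60/9.15 = 6.5574 /hr
μ = 60/5.85 = 10.2564 /hr
ρ = λ/μ = 6.5574/10.2564 = 0.6393
L = ρ/(1−ρ) = 0.6393/0.3607 = 1.7727

Final: 1.7727


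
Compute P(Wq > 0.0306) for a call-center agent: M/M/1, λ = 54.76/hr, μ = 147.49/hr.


ρ = 54.76/147.49 = 0.3713
P(Wq > t) = ρ·e^{−(μ−λ)t} = 0.3713·e^{−2.8375}
= 0.3713·0.058570 = 0.021746

Final: 0.021746


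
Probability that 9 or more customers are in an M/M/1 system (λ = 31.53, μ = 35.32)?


ρ = 31.53/35.32 = 0.8927
P(N ≥ n) = ρ^n = 0.8927^9 = 0.360022

Final: 0.360022


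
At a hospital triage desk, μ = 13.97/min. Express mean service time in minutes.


Mean service time = 1/μ = 1/13.97 minute = 0.07158 minute
In minutes: 0.07158 × 1 = 0.07158 min

Final: 0.07158 min


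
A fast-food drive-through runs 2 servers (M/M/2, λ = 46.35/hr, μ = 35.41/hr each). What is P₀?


a = λ/μ = 46.35/35.41 = 1.3090; ρ = a/c = 0.6545
Σ_{k=0}^{1} a^k/k! (terms k=0..1) = 1.00000 + 1.30895 = 2.30895
Tail: a^2/(2!(1−ρ)) = 1.71336/(2·0.3455) = 2.47936
P₀ = 1/(2.30895 + 2.47936) = 1/4.78831 = 0.208842

Final: 0.208842


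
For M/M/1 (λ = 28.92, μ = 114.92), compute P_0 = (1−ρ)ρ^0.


ρ = 28.92/114.92 = 0.2517
P_n = (1−ρ)·ρ^n = (1 − 0.2517)·0.2517^0 = 0.7483·1.000000 = 0.748347

Final: 0.748347


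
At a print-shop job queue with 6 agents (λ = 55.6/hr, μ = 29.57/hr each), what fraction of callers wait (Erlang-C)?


a = λ/μ = 1.8803; ρ = a/6 = 0.3134
P₀ = 0.152392 (from M/M/c formula)
C(c,a) = [a^c/(c!(1−ρ))]·P₀ = [44.19171/(720·0.6866)]·0.152392
= 0.08939·0.152392 = 0.013622

Final: 0.013622


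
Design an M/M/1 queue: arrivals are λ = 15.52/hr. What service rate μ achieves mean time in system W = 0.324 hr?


W = 1/(μ−λ) ⇒ μ − λ = 1/W = 1/0.324 = 3.0864
μ = λ + 1/W = 15.52 + 3.0864 = 18.6064 per hr

Final: 18.6064 /hr


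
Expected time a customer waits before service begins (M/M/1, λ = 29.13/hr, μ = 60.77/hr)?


ρ = 29.13/60.77 = 0.4793
Wq = ρ/(μ−λ) = 0.4793/(60.77 − 29.13) = 0.4793/31.64 = 0.01515 hr

Final: 0.01515 hr


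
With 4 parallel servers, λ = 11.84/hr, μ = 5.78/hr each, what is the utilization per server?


ρ = λ/(cμ) = 11.84/(4·5.78) = 11.84/23.12 = 0.5121

Final: 0.5121


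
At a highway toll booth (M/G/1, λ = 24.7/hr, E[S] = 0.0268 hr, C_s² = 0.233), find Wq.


ρ = λ·E[S] = 24.7·0.0268 = 0.6620
E[S²] = E[S]²(1+C_s²) = 0.0268²·(1+0.233) = 0.0008856
Wq = λ·E[S²]/(2(1−ρ)) = 24.7·0.0008856/(2·0.3380) = 0.03235 hr

Final: 0.03235 hr


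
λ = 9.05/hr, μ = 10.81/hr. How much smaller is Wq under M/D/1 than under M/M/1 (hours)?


ρ = 9.05/10.81 = 0.8372
Wq(M/M/1) = ρ/(μ−λ) = 0.8372/1.76 = 0.47567 hr
Wq(M/D/1) = ρ/(2(μ−λ)) = 0.23784 hr
Savings = 0.47567 − 0.23784 = 0.23784 hr

Final: 0.23784 hr


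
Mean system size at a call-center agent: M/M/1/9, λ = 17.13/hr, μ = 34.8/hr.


ρ = 17.13/34.8 = 0.4922
L = ρ[1 − (K+1)ρ^K + Kρ^(K+1)] / [(1−ρ)(1−ρ^(K+1))]
Numerator: 0.4922·(1 − 10·0.001697 + 9·0.0008352) = 0.487590
Denominator: (0.5078)·(0.999165) = 0.507335
L = 0.487590/0.507335 = 0.9611

Final: 0.9611


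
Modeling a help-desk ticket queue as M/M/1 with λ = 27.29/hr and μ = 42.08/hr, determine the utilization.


ρ = λ/μ = 27.29/42.08 = 0.6485

Final: 0.6485


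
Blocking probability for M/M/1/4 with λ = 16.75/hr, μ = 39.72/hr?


ρ = λ/μ = 16.75/39.72 = 0.4217
P_K = (1−ρ)ρ^K/(1−ρ^(K+1)) = (0.5783·0.031624)/(1 − 0.013336)
= 0.018288/0.986664 = 0.018536

Final: 0.018536


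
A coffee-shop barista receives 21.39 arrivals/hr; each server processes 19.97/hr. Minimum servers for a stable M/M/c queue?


Stability requires cμ > λ ⇔ c > λ/μ.
λ/μ = 21.39/19.97 = 1.0711
Minimum integer c = ⌊1.0711⌋ + 1 = 2
Check: 2·19.97 = 39.94 > 21.39, while 1·19.97 = 19.97 ≤ 21.39

Final: 2 servers


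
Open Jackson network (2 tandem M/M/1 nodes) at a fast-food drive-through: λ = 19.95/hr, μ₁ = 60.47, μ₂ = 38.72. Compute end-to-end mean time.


Each node sees arrival rate λ = 19.95/hr (tandem ⇒ throughput preserved).
W₁ = 1/(μ₁−λ) = 1/(60.47−19.95) = 0.02468 hr
W₂ = 1/(μ₂−λ) = 1/(38.72−19.95) = 0.05328 hr
W_total = W₁ + W₂ = 0.02468 + 0.05328 = 0.07796 hr

Final: 0.07796 hr


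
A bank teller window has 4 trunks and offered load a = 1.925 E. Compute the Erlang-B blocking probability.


B(c,a) = (a^c/c!) / Σ_{k=0}^{c} a^k/k!
a^4/4! = 0.572152
Σ terms (k=0..4): 1.00000 + 1.92500 + 1.85281 + 1.18889 + 0.57215 = 6.538853
B = 0.572152/6.538853 = 0.087500

Final: 0.087500


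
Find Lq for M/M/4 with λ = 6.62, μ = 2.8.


a = λ/μ = 2.3643; ρ = a/4 = 0.5911
P₀ = 0.086613
Lq = P₀·a^c·ρ / (c!·(1−ρ)²) = 0.086613·31.24639·0.5911/(24·0.16722)
= 0.39858

Final: 0.39858


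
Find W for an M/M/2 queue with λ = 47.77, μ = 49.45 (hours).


a = 0.9660; ρ = 0.4830; P₀ = 0.348606
Lq = P₀·a^c·ρ/(c!(1−ρ)²) = 0.29396
Wq = Lq/λ = 0.29396/47.77 = 0.006154 hr
W = Wq + 1/μ = 0.006154 + 0.02022 = 0.02638 hr

Final: 0.02638 hr


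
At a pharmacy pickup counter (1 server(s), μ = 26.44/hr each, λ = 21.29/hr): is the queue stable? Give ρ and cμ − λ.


Total capacity cμ = 1·26.44 = 26.44/hr
ρ = λ/(cμ) = 21.29/26.44 = 0.8052
Stable ⇔ ρ < 1: YES
Spare capacity = cμ − λ = 26.44 − 21.29 = 5.15/hr

Final: ρ = 0.8052; stable; margin = 5.15/hr


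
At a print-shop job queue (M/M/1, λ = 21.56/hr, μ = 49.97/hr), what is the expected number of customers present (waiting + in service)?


ρ = λ/μ = 21.56/49.97 = 0.4315
L = ρ/(1−ρ) = 0.4315/(1 − 0.4315) = 0.4315/0.5685 = 0.7589

Final: 0.7589


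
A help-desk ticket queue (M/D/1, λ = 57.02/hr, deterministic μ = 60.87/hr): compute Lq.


ρ = 57.02/60.87 = 0.9368
M/D/1: Lq = ρ²/(2(1−ρ)) = 0.8775/(2·0.06325) = 6.93682

Final: 6.93682


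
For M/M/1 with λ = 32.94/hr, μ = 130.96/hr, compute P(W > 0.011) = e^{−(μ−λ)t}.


W ~ Exponential(μ−λ) for M/M/1.
μ − λ = 130.96 − 32.94 = 98.0200
P(W > t) = e^{−(μ−λ)t} = e^{−1.0782} = 0.340201

Final: 0.340201


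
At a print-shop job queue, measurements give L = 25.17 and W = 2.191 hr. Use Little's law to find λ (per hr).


λ = L/W = 25.17/2.191 = 11.4879 /hr

Final: 11.4879 /hr


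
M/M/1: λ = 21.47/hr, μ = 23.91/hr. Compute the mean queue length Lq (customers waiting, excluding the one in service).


ρ = 21.47/23.91 = 0.8980
Lq = ρ²/(1−ρ) = 0.8063/0.1020 = 7.9012

Final: 7.9012


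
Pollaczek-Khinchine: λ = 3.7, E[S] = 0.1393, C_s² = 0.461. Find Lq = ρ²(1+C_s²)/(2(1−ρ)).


ρ = λ·E[S] = 3.7·0.1393 = 0.5154
Lq = ρ²(1+C_s²)/(2(1−ρ)) = 0.2656·(1+0.461)/(2·0.4846)
= 0.2656·1.4610/0.9692 = 0.40045

Final: 0.40045


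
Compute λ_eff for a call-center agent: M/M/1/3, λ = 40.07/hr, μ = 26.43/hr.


ρ = 1.5161; P_K = (1−ρ)ρ^3/(1−ρ^4) = 0.419880
λ_eff = λ(1 − P_K) = 40.07·(1 − 0.419880) = 40.07·0.580120 = 23.2454 /hr

Final: 23.2454 /hr


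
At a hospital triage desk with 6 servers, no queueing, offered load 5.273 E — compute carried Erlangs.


B(6,5.273) = 0.212265 (Erlang-B)
Carried load = a(1 − B) = 5.273·(1 − 0.212265) = 5.273·0.787735 = 4.1537 E

Final: 4.1537 Erlangs


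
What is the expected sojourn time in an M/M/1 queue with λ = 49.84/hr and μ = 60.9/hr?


W = 1/(μ−λ) = 1/(60.9 − 49.84) = 1/11.06 = 0.09042 hr

Final: 0.09042 hr


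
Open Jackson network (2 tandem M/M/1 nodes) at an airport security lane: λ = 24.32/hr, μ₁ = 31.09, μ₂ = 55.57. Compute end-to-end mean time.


Each node sees arrival rate λ = 24.32/hr (tandem ⇒ throughput preserved).
W₁ = 1/(μ₁−λ) = 1/(31.09−24.32) = 0.14771 hr
W₂ = 1/(μ₂−λ) = 1/(55.57−24.32) = 0.03200 hr
W_total = W₁ + W₂ = 0.14771 + 0.03200 = 0.17971 hr

Final: 0.17971 hr


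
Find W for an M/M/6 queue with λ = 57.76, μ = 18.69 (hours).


a = 3.0904; ρ = 0.5151; P₀ = 0.044583
Lq = P₀·a^c·ρ/(c!(1−ρ)²) = 0.11816
Wq = Lq/λ = 0.11816/57.76 = 0.002046 hr
W = Wq + 1/μ = 0.002046 + 0.05350 = 0.05555 hr

Final: 0.05555 hr


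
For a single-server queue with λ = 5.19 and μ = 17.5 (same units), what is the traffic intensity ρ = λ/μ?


ρ = λ/μ = 5.19/17.5 = 0.2966

Final: 0.2966


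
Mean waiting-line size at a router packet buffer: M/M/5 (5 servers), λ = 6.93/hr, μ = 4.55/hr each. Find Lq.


a = λ/μ = 1.5231; ρ = a/5 = 0.3046
P₀ = 0.217663
Lq = P₀·a^c·ρ / (c!·(1−ρ)²) = 0.217663·8.19614·0.3046/(120·0.48356)
= 0.009365

Final: 0.009365


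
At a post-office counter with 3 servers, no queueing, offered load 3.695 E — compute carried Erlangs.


B(3,3.695) = 0.421887 (Erlang-B)
Carried load = a(1 − B) = 3.695·(1 − 0.421887) = 3.695·0.578113 = 2.1361 E

Final: 2.1361 Erlangs


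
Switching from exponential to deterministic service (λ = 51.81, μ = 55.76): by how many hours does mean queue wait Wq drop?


ρ = 51.81/55.76 = 0.9292
Wq(M/M/1) = ρ/(μ−λ) = 0.9292/3.95 = 0.23523 hr
Wq(M/D/1) = ρ/(2(μ−λ)) = 0.11762 hr
Savings = 0.23523 − 0.11762 = 0.11762 hr

Final: 0.11762 hr


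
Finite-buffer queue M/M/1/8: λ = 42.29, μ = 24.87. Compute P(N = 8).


ρ = λ/μ = 42.29/24.87 = 1.7004
P_K = (1−ρ)ρ^K/(1−ρ^(K+1)) = (-0.7004·69.902901)/(1 − 118.865850)
= -48.962949/-117.865850 = 0.415413

Final: 0.415413


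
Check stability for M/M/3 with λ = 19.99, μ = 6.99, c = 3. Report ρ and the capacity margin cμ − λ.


Total capacity cμ = 3·6.99 = 20.97/hr
ρ = λ/(cμ) = 19.99/20.97 = 0.9533
Stable ⇔ ρ < 1: YES
Spare capacity = cμ − λ = 20.97 − 19.99 = 0.98/hr

Final: ρ = 0.9533; stable; margin = 0.98/hr


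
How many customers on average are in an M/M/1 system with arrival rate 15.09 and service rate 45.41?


ρ = λ/μ = 15.09/45.41 = 0.3323
L = ρ/(1−ρ) = 0.3323/(1 − 0.3323) = 0.3323/0.6677 = 0.4977

Final: 0.4977


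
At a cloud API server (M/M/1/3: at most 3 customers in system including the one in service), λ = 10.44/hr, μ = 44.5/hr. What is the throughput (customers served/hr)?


ρ = 0.2346; P_K = (1−ρ)ρ^3/(1−ρ^4) = 0.009913
λ_eff = λ(1 − P_K) = 10.44·(1 − 0.009913) = 10.44·0.990087 = 10.3365 /hr

Final: 10.3365 /hr


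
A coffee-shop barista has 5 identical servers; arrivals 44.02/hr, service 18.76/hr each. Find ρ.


ρ = λ/(cμ) = 44.02/(5·18.76) = 44.02/93.80 = 0.4693

Final: 0.4693


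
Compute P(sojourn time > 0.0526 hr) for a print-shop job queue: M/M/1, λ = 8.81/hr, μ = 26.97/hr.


W ~ Exponential(μ−λ) for M/M/1.
μ − λ = 26.97 − 8.81 = 18.1600
P(W > t) = e^{−(μ−λ)t} = e^{−0.9552} = 0.384729

Final: 0.384729


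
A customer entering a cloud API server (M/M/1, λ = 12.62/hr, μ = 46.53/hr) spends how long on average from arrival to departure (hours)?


W = 1/(μ−λ) = 1/(46.53 − 12.62) = 1/33.91 = 0.02949 hr

Final: 0.02949 hr


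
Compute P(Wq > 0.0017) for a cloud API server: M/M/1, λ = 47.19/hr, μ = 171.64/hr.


ρ = 47.19/171.64 = 0.2749
P(Wq > t) = ρ·e^{−(μ−λ)t} = 0.2749·e^{−0.2116}
= 0.2749·0.809317 = 0.222510

Final: 0.222510


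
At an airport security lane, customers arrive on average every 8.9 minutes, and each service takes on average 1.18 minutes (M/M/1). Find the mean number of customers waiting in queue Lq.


λ = 60/8.9 = 6.7416 /hr
μ = 60/1.18 = 50.8475 /hr
ρ = λ/μ = 6.7416/50.8475 = 0.1326
Lq = ρ²/(1−ρ) = 0.01758/0.8674 = 0.02027

Final: 0.02027


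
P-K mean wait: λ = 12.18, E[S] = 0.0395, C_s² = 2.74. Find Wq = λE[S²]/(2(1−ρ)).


ρ = λ·E[S] = 12.18·0.0395 = 0.4811
E[S²] = E[S]²(1+C_s²) = 0.0395²·(1+2.74) = 0.005835
Wq = λ·E[S²]/(2(1−ρ)) = 12.18·0.005835/(2·0.5189) = 0.06849 hr

Final: 0.06849 hr


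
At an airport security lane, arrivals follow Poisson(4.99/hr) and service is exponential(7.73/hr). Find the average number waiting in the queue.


ρ = 4.99/7.73 = 0.6455
Lq = ρ²/(1−ρ) = 0.4167/0.3545 = 1.1756

Final: 1.1756


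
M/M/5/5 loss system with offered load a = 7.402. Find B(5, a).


B(c,a) = (a^c/c!) / Σ_{k=0}^{c} a^k/k!
a^5/5! = 185.167242
Σ terms (k=0..5): 1.00000 + 7.40200 + 27.39480 + 67.59211 + 125.07920 + 185.16724 = 413.635348
B = 185.167242/413.635348 = 0.447658

Final: 0.447658


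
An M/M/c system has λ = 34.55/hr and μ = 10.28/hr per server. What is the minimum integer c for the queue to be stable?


Stability requires cμ > λ ⇔ c > λ/μ.
λ/μ = 34.55/10.28 = 3.3609
Minimum integer c = ⌊3.3609⌋ + 1 = 4
Check: 4·10.28 = 41.12 > 34.55, while 3·10.28 = 30.84 ≤ 34.55

Final: 4 servers


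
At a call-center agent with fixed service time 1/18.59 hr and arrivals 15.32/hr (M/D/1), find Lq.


ρ = 15.32/18.59 = 0.8241
M/D/1: Lq = ρ²/(2(1−ρ)) = 0.6791/(2·0.1759) = 1.93046

Final: 1.93046


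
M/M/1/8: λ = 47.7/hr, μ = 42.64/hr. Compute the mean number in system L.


ρ = 47.7/42.64 = 1.1187
L = ρ[1 − (K+1)ρ^K + Kρ^(K+1)] / [(1−ρ)(1−ρ^(K+1))]
Numerator: 1.1187·(1 − 9·2.452503 + 8·2.743536) = 0.979690
Denominator: (-0.1187)·(-1.743536) = 0.206902
L = 0.979690/0.206902 = 4.7350

Final: 4.7350


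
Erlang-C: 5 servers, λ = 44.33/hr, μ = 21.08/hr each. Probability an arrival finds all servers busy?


a = λ/μ = 2.1029; ρ = a/5 = 0.4206
P₀ = 0.120911 (from M/M/c formula)
C(c,a) = [a^c/(c!(1−ρ))]·P₀ = [41.12781/(120·0.5794)]·0.120911
= 0.59152·0.120911 = 0.071521

Final: 0.071521


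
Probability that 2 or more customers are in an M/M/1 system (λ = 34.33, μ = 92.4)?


ρ = 34.33/92.4 = 0.3715
P(N ≥ n) = ρ^n = 0.3715^2 = 0.138040

Final: 0.138040


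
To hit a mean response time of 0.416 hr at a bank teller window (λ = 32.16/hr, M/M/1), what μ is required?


W = 1/(μ−λ) ⇒ μ − λ = 1/W = 1/0.416 = 2.4038
μ = λ + 1/W = 32.16 + 2.4038 = 34.5638 per hr

Final: 34.5638 /hr


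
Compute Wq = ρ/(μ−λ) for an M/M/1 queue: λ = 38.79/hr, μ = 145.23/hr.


ρ = 38.79/145.23 = 0.2671
Wq = ρ/(μ−λ) = 0.2671/(145.23 − 38.79) = 0.2671/106.44 = 0.002509 hr

Final: 0.002509 hr


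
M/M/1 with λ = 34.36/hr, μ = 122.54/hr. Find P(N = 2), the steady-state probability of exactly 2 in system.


ρ = 34.36/122.54 = 0.2804
P_n = (1−ρ)·ρ^n = (1 − 0.2804)·0.2804^2 = 0.7196·0.078623 = 0.056577

Final: 0.056577


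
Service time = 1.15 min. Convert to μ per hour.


μ = 1/(service time) in consistent units.
1 hour = 60 min, so μ = 60/1.15 = 52.1739 per hour

Final: 52.1739 /hr


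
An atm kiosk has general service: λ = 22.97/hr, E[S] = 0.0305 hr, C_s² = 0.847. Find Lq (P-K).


ρ = λ·E[S] = 22.97·0.0305 = 0.7006
Lq = ρ²(1+C_s²)/(2(1−ρ)) = 0.4908·(1+0.847)/(2·0.2994)
= 0.4908·1.8470/0.5988 = 1.51386

Final: 1.51386


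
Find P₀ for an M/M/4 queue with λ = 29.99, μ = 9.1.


a = λ/μ = 29.99/9.1 = 3.2956; ρ = a/c = 0.8239
Σ_{k=0}^{3} a^k/k! (terms k=0..3) = 1.00000 + 3.29560 + 5.43050 + 5.96560 = 15.69171
Tail: a^4/(4!(1−ρ)) = 117.96150/(24·0.1761) = 27.91081
P₀ = 1/(15.69171 + 27.91081) = 1/43.60251 = 0.022934

Final: 0.022934


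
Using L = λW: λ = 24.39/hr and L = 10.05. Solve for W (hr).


W = L/λ = 10.05/24.39 = 0.4121 hr

Final: 0.4121 hr


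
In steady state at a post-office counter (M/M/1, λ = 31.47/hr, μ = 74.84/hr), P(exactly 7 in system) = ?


ρ = 31.47/74.84 = 0.4205
P_n = (1−ρ)·ρ^n = (1 − 0.4205)·0.4205^7 = 0.5795·0.002325 = 0.001347

Final: 0.001347


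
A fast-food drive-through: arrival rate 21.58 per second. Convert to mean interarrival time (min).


Mean interarrival time = 1/λ = 1/21.58 second = 0.04634 second
In minutes: 0.04634 × 0.0166667 = 0.0007723 min

Final: 0.0007723 min


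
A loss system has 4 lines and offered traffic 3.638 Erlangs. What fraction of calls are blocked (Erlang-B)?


B(c,a) = (a^c/c!) / Σ_{k=0}^{c} a^k/k!
a^4/4! = 7.298600
Σ terms (k=0..4): 1.00000 + 3.63800 + 6.61752 + 8.02485 + 7.29860 = 26.578970
B = 7.298600/26.578970 = 0.274601

Final: 0.274601


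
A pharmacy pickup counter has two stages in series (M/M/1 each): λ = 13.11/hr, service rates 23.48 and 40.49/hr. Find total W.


Each node sees arrival rate λ = 13.11/hr (tandem ⇒ throughput preserved).
W₁ = 1/(μ₁−λ) = 1/(23.48−13.11) = 0.09643 hr
W₂ = 1/(μ₂−λ) = 1/(40.49−13.11) = 0.03652 hr
W_total = W₁ + W₂ = 0.09643 + 0.03652 = 0.13296 hr

Final: 0.13296 hr


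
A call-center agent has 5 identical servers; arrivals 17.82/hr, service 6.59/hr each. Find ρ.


ρ = λ/(cμ) = 17.82/(5·6.59) = 17.82/32.95 = 0.5408

Final: 0.5408


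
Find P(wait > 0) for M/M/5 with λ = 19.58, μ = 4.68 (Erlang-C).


a = λ/μ = 4.1838; ρ = a/5 = 0.8368
P₀ = 0.009584 (from M/M/c formula)
C(c,a) = [a^c/(c!(1−ρ))]·P₀ = [1281.84104/(120·0.1632)]·0.009584
= 65.43429·0.009584 = 0.627118

Final: 0.627118


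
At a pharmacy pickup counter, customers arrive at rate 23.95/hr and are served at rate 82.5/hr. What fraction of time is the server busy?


ρ = λ/μ = 23.95/82.5 = 0.2903

Final: 0.2903


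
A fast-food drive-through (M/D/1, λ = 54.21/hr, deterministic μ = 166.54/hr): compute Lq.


ρ = 54.21/166.54 = 0.3255
M/D/1: Lq = ρ²/(2(1−ρ)) = 0.1060/(2·0.6745) = 0.07854

Final: 0.07854


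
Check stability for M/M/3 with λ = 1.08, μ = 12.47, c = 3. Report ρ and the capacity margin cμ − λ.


Total capacity cμ = 3·12.47 = 37.41/hr
ρ = λ/(cμ) = 1.08/37.41 = 0.02887
Stable ⇔ ρ < 1: YES
Spare capacity = cμ − λ = 37.41 − 1.08 = 36.33/hr

Final: ρ = 0.02887; stable; margin = 36.33/hr


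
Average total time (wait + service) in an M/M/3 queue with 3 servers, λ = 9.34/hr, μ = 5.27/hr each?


a = 1.7723; ρ = 0.5908; P₀ = 0.151286
Lq = P₀·a^c·ρ/(c!(1−ρ)²) = 0.49514
Wq = Lq/λ = 0.49514/9.34 = 0.05301 hr
W = Wq + 1/μ = 0.05301 + 0.18975 = 0.24277 hr

Final: 0.24277 hr


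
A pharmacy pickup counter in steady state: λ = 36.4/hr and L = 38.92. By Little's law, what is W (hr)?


W = L/λ = 38.92/36.4 = 1.0692 hr

Final: 1.0692 hr


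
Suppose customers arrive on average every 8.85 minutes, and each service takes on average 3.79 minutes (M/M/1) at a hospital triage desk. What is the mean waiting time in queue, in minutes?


λ = 60/8.85 = 6.7797 /hr
μ = 60/3.79 = 15.8311 /hr
ρ = λ/μ = 6.7797/15.8311 = 0.4282
Wq = ρ/(μ−λ) = 0.4282/(15.8311−6.7797) = 0.04731 hr
In minutes: 0.04731·60 = 2.839 min

Final: 2.839 min


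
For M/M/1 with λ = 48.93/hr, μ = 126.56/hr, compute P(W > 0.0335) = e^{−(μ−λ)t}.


W ~ Exponential(μ−λ) for M/M/1.
μ − λ = 126.56 − 48.93 = 77.6300
P(W > t) = e^{−(μ−λ)t} = e^{−2.6006} = 0.074229

Final: 0.074229


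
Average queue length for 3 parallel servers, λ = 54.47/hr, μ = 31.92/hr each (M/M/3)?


a = λ/μ = 1.7065; ρ = a/3 = 0.5688
P₀ = 0.164387
Lq = P₀·a^c·ρ / (c!·(1−ρ)²) = 0.164387·4.96917·0.5688/(6·0.18592)
= 0.41654

Final: 0.41654


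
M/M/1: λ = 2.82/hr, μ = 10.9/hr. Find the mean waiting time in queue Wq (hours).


ρ = 2.82/10.9 = 0.2587
Wq = ρ/(μ−λ) = 0.2587/(10.9 − 2.82) = 0.2587/8.08 = 0.03202 hr

Final: 0.03202 hr


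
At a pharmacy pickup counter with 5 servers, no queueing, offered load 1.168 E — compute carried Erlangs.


B(5,1.168) = 0.005641 (Erlang-B)
Carried load = a(1 − B) = 1.168·(1 − 0.005641) = 1.168·0.994359 = 1.1614 E

Final: 1.1614 Erlangs


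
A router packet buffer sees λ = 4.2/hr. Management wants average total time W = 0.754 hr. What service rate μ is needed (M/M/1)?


W = 1/(μ−λ) ⇒ μ − λ = 1/W = 1/0.754 = 1.3263
μ = λ + 1/W = 4.2 + 1.3263 = 5.5263 per hr

Final: 5.5263 /hr


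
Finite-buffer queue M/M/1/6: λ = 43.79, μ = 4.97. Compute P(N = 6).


ρ = λ/μ = 43.79/4.97 = 8.8109
P_K = (1−ρ)ρ^K/(1−ρ^(K+1)) = (-7.8109·467855.068492)/(1 − 4122207.937477)
= -3654352.868985/-4122206.937477 = 0.886504

Final: 0.886504


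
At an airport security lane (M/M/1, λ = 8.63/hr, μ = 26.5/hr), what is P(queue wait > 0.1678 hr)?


ρ = 8.63/26.5 = 0.3257
P(Wq > t) = ρ·e^{−(μ−λ)t} = 0.3257·e^{−2.9986}
= 0.3257·0.049858 = 0.016237

Final: 0.016237


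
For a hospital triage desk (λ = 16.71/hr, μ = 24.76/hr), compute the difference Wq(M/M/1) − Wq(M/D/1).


ρ = 16.71/24.76 = 0.6749
Wq(M/M/1) = ρ/(μ−λ) = 0.6749/8.05 = 0.08384 hr
Wq(M/D/1) = ρ/(2(μ−λ)) = 0.04192 hr
Savings = 0.08384 − 0.04192 = 0.04192 hr

Final: 0.04192 hr


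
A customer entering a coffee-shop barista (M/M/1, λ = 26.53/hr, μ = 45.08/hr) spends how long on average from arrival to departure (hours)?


W = 1/(μ−λ) = 1/(45.08 − 26.53) = 1/18.55 = 0.05391 hr

Final: 0.05391 hr


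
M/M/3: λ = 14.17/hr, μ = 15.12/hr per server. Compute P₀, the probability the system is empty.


a = λ/μ = 14.17/15.12 = 0.9372; ρ = a/c = 0.3124
Σ_{k=0}^{2} a^k/k! (terms k=0..2) = 1.00000 + 0.93717 + 0.43914 = 2.37631
Tail: a^3/(3!(1−ρ)) = 0.82310/(6·0.6876) = 0.19951
P₀ = 1/(2.37631 + 0.19951) = 1/2.57582 = 0.388226

Final: 0.388226


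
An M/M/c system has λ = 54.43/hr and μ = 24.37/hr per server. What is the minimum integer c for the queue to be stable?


Stability requires cμ > λ ⇔ c > λ/μ.
λ/μ = 54.43/24.37 = 2.2335
Minimum integer c = ⌊2.2335⌋ + 1 = 3
Check: 3·24.37 = 73.11 > 54.43, while 2·24.37 = 48.74 ≤ 54.43

Final: 3 servers


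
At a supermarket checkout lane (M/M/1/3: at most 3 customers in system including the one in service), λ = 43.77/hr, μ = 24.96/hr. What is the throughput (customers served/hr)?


ρ = 1.7536; P_K = (1−ρ)ρ^3/(1−ρ^4) = 0.480565
λ_eff = λ(1 − P_K) = 43.77·(1 − 0.480565) = 43.77·0.519435 = 22.7357 /hr

Final: 22.7357 /hr


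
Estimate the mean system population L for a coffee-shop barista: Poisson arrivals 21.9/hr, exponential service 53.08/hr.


ρ = λ/μ = 21.9/53.08 = 0.4126
L = ρ/(1−ρ) = 0.4126/(1 − 0.4126) = 0.4126/0.5874 = 0.7024

Final: 0.7024


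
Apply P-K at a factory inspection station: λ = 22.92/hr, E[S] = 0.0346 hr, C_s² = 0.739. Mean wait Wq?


ρ = λ·E[S] = 22.92·0.0346 = 0.7930
E[S²] = E[S]²(1+C_s²) = 0.0346²·(1+0.739) = 0.002082
Wq = λ·E[S²]/(2(1−ρ)) = 22.92·0.002082/(2·0.2070) = 0.11527 hr

Final: 0.11527 hr


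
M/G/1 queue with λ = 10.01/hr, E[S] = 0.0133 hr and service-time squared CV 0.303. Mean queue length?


ρ = λ·E[S] = 10.01·0.0133 = 0.1331
Lq = ρ²(1+C_s²)/(2(1−ρ)) = 0.01772·(1+0.303)/(2·0.8669)
= 0.01772·1.3030/1.7337 = 0.01332

Final: 0.01332


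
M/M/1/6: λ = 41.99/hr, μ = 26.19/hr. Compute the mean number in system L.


ρ = 41.99/26.19 = 1.6033
L = ρ[1 − (K+1)ρ^K + Kρ^(K+1)] / [(1−ρ)(1−ρ^(K+1))]
Numerator: 1.6033·(1 − 7·16.984871 + 6·27.231567) = 72.941879
Denominator: (-0.6033)·(-26.231567) = 15.825077
L = 72.941879/15.825077 = 4.6093

Final: 4.6093


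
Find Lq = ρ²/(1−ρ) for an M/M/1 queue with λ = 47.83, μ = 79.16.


ρ = 47.83/79.16 = 0.6042
Lq = ρ²/(1−ρ) = 0.3651/0.3958 = 0.9224

Final: 0.9224


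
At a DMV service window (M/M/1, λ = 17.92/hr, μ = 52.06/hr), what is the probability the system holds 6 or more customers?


ρ = 17.92/52.06 = 0.3442
P(N ≥ n) = ρ^n = 0.3442^6 = 0.001663

Final: 0.001663


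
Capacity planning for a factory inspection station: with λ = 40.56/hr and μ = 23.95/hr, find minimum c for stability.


Stability requires cμ > λ ⇔ c > λ/μ.
λ/μ = 40.56/23.95 = 1.6935
Minimum integer c = ⌊1.6935⌋ + 1 = 2
Check: 2·23.95 = 47.90 > 40.56, while 1·23.95 = 23.95 ≤ 40.56

Final: 2 servers


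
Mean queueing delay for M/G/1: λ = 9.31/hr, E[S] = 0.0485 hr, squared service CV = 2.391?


ρ = λ·E[S] = 9.31·0.0485 = 0.4515
E[S²] = E[S]²(1+C_s²) = 0.0485²·(1+2.391) = 0.007976
Wq = λ·E[S²]/(2(1−ρ)) = 9.31·0.007976/(2·0.5485) = 0.06770 hr

Final: 0.06770 hr


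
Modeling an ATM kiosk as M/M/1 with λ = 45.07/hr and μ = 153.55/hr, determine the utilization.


ρ = λ/μ = 45.07/153.55 = 0.2935

Final: 0.2935


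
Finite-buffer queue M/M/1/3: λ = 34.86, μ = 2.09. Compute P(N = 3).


ρ = λ/μ = 34.86/2.09 = 16.6794
P_K = (1−ρ)ρ^K/(1−ρ^(K+1)) = (-15.6794·4640.270414)/(1 − 77397.046231)
= -72756.775817/-77396.046231 = 0.940058

Final: 0.940058


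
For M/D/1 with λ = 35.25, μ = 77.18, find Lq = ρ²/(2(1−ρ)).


ρ = 35.25/77.18 = 0.4567
M/D/1: Lq = ρ²/(2(1−ρ)) = 0.2086/(2·0.5433) = 0.19198

Final: 0.19198


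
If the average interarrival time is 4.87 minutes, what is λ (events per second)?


λ = 1/(interarrival time) in consistent units.
1 second = 0.0166667 min, so λ = 0.0166667/4.87 = 0.003422 per second

Final: 0.003422 /sec


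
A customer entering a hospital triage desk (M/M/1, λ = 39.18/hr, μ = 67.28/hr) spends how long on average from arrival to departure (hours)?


W = 1/(μ−λ) = 1/(67.28 − 39.18) = 1/28.10 = 0.03559 hr

Final: 0.03559 hr


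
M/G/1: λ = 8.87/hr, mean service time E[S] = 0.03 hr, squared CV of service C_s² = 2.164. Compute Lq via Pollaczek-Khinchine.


ρ = λ·E[S] = 8.87·0.03 = 0.2661
Lq = ρ²(1+C_s²)/(2(1−ρ)) = 0.07081·(1+2.164)/(2·0.7339)
= 0.07081·3.1640/1.4678 = 0.15264

Final: 0.15264


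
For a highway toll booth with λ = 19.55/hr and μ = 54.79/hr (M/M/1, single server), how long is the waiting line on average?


ρ = 19.55/54.79 = 0.3568
Lq = ρ²/(1−ρ) = 0.1273/0.6432 = 0.1980

Final: 0.1980


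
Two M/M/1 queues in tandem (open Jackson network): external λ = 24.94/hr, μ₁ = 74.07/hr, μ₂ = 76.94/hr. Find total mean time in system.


Each node sees arrival rate λ = 24.94/hr (tandem ⇒ throughput preserved).
W₁ = 1/(μ₁−λ) = 1/(74.07−24.94) = 0.02035 hr
W₂ = 1/(μ₂−λ) = 1/(76.94−24.94) = 0.01923 hr
W_total = W₁ + W₂ = 0.02035 + 0.01923 = 0.03958 hr

Final: 0.03958 hr


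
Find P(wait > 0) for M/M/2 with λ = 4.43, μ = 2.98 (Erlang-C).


a = λ/μ = 1.4866; ρ = a/2 = 0.7433
P₀ = 0.147257 (from M/M/c formula)
C(c,a) = [a^c/(c!(1−ρ))]·P₀ = [2.20991/(2·0.2567)]·0.147257
= 4.30427·0.147257 = 0.633834

Final: 0.633834


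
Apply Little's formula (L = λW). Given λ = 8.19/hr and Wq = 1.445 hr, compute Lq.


Lq = λWq = 8.19·1.445 = 11.8346

Final: 11.8346


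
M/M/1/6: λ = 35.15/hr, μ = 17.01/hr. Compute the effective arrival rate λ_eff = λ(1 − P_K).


ρ = 2.0664; P_K = (1−ρ)ρ^6/(1−ρ^7) = 0.519302
λ_eff = λ(1 − P_K) = 35.15·(1 − 0.519302) = 35.15·0.480698 = 16.8966 /hr

Final: 16.8966 /hr


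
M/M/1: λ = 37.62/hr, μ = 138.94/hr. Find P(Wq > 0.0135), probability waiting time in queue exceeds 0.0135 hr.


ρ = 37.62/138.94 = 0.2708
P(Wq > t) = ρ·e^{−(μ−λ)t} = 0.2708·e^{−1.3678}
= 0.2708·0.254662 = 0.068953

Final: 0.068953


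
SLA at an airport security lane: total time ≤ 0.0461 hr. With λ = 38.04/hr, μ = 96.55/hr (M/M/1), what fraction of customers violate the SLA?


W ~ Exponential(μ−λ) for M/M/1.
μ − λ = 96.55 − 38.04 = 58.5100
P(W > t) = e^{−(μ−λ)t} = e^{−2.6973} = 0.067386

Final: 0.067386


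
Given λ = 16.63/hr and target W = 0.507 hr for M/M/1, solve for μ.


W = 1/(μ−λ) ⇒ μ − λ = 1/W = 1/0.507 = 1.9724
μ = λ + 1/W = 16.63 + 1.9724 = 18.6024 per hr

Final: 18.6024 /hr


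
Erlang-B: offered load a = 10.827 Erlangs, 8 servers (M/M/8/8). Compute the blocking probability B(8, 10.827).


B(c,a) = (a^c/c!) / Σ_{k=0}^{c} a^k/k!
a^8/8! = 4683.220119
Σ terms (k=0..8): 1.00000 + 10.82700 + 58.61196 + 211.53058 + 572.56040 + 1239.82228 + 2237.25931 + 3460.40094 + 4683.22012 = 12475.232593
B = 4683.220119/12475.232593 = 0.375401

Final: 0.375401


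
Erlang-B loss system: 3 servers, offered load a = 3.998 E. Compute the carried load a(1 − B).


B(3,3.998) = 0.450523 (Erlang-B)
Carried load = a(1 − B) = 3.998·(1 − 0.450523) = 3.998·0.549477 = 2.1968 E

Final: 2.1968 Erlangs


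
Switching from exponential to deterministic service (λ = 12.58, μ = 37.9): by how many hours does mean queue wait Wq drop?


ρ = 12.58/37.9 = 0.3319
Wq(M/M/1) = ρ/(μ−λ) = 0.3319/25.32 = 0.01311 hr
Wq(M/D/1) = ρ/(2(μ−λ)) = 0.006555 hr
Savings = 0.01311 − 0.006555 = 0.006555 hr

Final: 0.006555 hr


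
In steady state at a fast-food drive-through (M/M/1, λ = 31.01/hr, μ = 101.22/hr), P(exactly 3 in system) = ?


ρ = 31.01/101.22 = 0.3064
P_n = (1−ρ)·ρ^n = (1 − 0.3064)·0.3064^3 = 0.6936·0.028755 = 0.019945

Final: 0.019945


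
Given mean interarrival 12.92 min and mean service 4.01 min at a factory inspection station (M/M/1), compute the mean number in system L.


λ = 60/12.92 = 4.6440 /hr
μ = 60/4.01 = 14.9626 /hr
ρ = λ/μ = 4.6440/14.9626 = 0.3104
L = ρ/(1−ρ) = 0.3104/0.6896 = 0.4501

Final: 0.4501


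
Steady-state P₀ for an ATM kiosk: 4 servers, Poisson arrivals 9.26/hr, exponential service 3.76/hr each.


a = λ/μ = 9.26/3.76 = 2.4628; ρ = a/c = 0.6157
Σ_{k=0}^{3} a^k/k! (terms k=0..3) = 1.00000 + 2.46277 + 3.03261 + 2.48953 = 8.98491
Tail: a^4/(4!(1−ρ)) = 36.78685/(24·0.3843) = 3.98842
P₀ = 1/(8.98491 + 3.98842) = 1/12.97333 = 0.077081

Final: 0.077081


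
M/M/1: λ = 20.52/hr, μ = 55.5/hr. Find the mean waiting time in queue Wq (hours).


ρ = 20.52/55.5 = 0.3697
Wq = ρ/(μ−λ) = 0.3697/(55.5 − 20.52) = 0.3697/34.98 = 0.01057 hr

Final: 0.01057 hr


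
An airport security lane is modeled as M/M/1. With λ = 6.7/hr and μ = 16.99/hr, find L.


ρ = λ/μ = 6.7/16.99 = 0.3943
L = ρ/(1−ρ) = 0.3943/(1 − 0.3943) = 0.3943/0.6057 = 0.6511

Final: 0.6511


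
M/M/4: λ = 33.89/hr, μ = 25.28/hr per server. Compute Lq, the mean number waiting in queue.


a = λ/μ = 1.3406; ρ = a/4 = 0.3351
P₀ = 0.260205
Lq = P₀·a^c·ρ / (c!·(1−ρ)²) = 0.260205·3.22982·0.3351/(24·0.44203)
= 0.02655

Final: 0.02655


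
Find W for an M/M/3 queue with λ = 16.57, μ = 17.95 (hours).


a = 0.9231; ρ = 0.3077; P₀ = 0.393922
Lq = P₀·a^c·ρ/(c!(1−ρ)²) = 0.03316
Wq = Lq/λ = 0.03316/16.57 = 0.002001 hr
W = Wq + 1/μ = 0.002001 + 0.05571 = 0.05771 hr

Final: 0.05771 hr


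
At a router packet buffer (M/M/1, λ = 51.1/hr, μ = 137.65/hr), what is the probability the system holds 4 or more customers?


ρ = 51.1/137.65 = 0.3712
P(N ≥ n) = ρ^n = 0.3712^4 = 0.018992

Final: 0.018992


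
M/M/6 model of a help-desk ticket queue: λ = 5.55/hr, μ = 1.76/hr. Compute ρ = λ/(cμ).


ρ = λ/(cμ) = 5.55/(6·1.76) = 5.55/10.56 = 0.5256

Final: 0.5256


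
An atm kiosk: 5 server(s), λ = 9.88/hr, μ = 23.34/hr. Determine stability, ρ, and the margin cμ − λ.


Total capacity cμ = 5·23.34 = 116.70/hr
ρ = λ/(cμ) = 9.88/116.70 = 0.08466
Stable ⇔ ρ < 1: YES
Spare capacity = cμ − λ = 116.70 − 9.88 = 106.82/hr

Final: ρ = 0.08466; stable; margin = 106.82/hr


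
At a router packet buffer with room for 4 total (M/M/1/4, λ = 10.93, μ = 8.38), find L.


ρ = 10.93/8.38 = 1.3043
L = ρ[1 − (K+1)ρ^K + Kρ^(K+1)] / [(1−ρ)(1−ρ^(K+1))]
Numerator: 1.3043·(1 − 5·2.894040 + 4·3.774685) = 2.124096
Denominator: (-0.3043)·(-2.774685) = 0.844325
L = 2.124096/0.844325 = 2.5157

Final: 2.5157


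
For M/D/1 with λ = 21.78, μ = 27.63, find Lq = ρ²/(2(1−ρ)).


ρ = 21.78/27.63 = 0.7883
M/D/1: Lq = ρ²/(2(1−ρ)) = 0.6214/(2·0.2117) = 1.46740

Final: 1.46740


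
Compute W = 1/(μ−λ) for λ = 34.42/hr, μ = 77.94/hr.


W = 1/(μ−λ) = 1/(77.94 − 34.42) = 1/43.52 = 0.02298 hr

Final: 0.02298 hr


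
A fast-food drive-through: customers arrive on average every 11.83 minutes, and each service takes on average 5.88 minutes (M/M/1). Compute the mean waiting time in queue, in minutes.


λ = 60/11.83 = 5.0719 /hr
μ = 60/5.88 = 10.2041 /hr
ρ = λ/μ = 5.0719/10.2041 = 0.4970
Wq = ρ/(μ−λ) = 0.4970/(10.2041−5.0719) = 0.09685 hr
In minutes: 0.09685·60 = 5.811 min

Final: 5.811 min
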